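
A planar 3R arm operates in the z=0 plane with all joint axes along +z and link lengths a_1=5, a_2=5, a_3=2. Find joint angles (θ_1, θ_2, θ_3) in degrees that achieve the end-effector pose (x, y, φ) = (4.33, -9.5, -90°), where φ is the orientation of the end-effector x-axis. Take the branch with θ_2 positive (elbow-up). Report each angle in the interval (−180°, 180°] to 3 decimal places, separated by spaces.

wrist centre = target − a_3·(cos φ, sin φ) = (4.3300, -7.5000)
cos θ_2 = (74.9989−5²−5²)/(2·5·5) = 0.5000; θ_2 = 60.0015° (elbow-up)
β = atan2(-7.5000,4.3300) = -60.0007°; ψ = atan2(4.3302,7.4999) = 30.0007°
θ_1 = β − ψ = -90.0015°
θ_3 = φ − θ_1 − θ_2 = -60.0000° (wrapped to (-180°,180°])

-90.001 60.001 -60.000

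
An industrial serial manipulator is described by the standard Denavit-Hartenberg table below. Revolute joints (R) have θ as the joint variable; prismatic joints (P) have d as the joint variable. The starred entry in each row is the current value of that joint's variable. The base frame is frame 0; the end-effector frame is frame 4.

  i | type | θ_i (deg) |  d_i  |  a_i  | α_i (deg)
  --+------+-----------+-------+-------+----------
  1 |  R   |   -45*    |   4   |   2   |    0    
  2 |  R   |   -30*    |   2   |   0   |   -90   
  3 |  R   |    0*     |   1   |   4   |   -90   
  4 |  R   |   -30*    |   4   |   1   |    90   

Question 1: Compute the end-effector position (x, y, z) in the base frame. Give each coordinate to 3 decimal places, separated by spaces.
4.123 -5.726 2.000

after link 1: o_1 = (1.4142, -1.4142, 4.0000)
after link 2: o_2 = (1.4142, -1.4142, 6.0000)
after link 3: o_3 = (3.4154, -5.0191, 6.0000)
after link 4: o_4 = (4.1225, -5.7262, 2.0000)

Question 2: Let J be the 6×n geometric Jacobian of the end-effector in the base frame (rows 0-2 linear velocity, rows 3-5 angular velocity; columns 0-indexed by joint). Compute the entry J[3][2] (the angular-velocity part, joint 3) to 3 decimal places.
0.966

axis z_2 = (0.9659,0.2588,0.0000); lever o_n−o_2 = (2.7083,-4.3120,-4.0000)
cross product → J_v[:, 2] = (-1.0353,3.8637,-4.8660)
J_ω[:, 2] = z_2
entry J[3][2] = 0.9659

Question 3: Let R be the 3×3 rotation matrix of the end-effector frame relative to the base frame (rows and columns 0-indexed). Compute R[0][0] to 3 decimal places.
End-effector x-axis (col 0 of R) = (0.7071,-0.7071,0.0000)
R[0][0] = 0.7071

0.707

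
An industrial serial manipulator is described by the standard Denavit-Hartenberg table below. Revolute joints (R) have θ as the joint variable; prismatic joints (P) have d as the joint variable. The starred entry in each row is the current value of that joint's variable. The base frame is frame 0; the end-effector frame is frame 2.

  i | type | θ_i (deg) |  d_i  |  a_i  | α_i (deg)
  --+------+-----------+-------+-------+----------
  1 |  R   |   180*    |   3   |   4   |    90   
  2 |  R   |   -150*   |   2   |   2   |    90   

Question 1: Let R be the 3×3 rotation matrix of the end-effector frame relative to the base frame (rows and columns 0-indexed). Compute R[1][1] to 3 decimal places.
1.000

End-effector y-axis (col 1 of R) = (0.0000,1.0000,0.0000)
R[1][1] = 1.0000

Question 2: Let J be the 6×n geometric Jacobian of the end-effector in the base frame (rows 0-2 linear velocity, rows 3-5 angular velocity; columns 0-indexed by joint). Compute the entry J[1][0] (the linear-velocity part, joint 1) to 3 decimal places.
-2.268

axis z_0 = ẑ; lever o_n−o_0 = (-2.2679,2.0000,2.0000)
cross product → J_v[:, 0] = (-2.0000,-2.2679,0.0000)
J_ω[:, 0] = z_0
entry J[1][0] = -2.2679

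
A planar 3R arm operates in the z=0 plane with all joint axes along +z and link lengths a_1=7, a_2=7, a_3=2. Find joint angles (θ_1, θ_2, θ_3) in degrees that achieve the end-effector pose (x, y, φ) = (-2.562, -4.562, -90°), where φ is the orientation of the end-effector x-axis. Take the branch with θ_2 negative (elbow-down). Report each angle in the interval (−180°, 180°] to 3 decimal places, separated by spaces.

wrist centre = target − a_3·(cos φ, sin φ) = (-2.5620, -2.5620)
cos θ_2 = (13.1277−7²−7²)/(2·7·7) = -0.8660; θ_2 = -150.0021° (elbow-down)
β = atan2(-2.5620,-2.5620) = -135.0000°; ψ = atan2(-3.4998,0.9377) = -75.0011°
θ_1 = β − ψ = -59.9989°
θ_3 = φ − θ_1 − θ_2 = 120.0011° (wrapped to (-180°,180°])

-59.999 -150.002 120.001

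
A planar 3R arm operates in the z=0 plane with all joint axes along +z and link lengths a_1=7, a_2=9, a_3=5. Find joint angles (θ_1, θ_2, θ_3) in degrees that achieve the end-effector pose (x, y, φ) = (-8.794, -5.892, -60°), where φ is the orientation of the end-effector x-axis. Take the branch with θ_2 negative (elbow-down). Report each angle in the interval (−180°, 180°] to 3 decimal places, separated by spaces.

-120.000 -90.003 150.002

wrist centre = target − a_3·(cos φ, sin φ) = (-11.2940, -1.5619)
cos θ_2 = (129.9939−7²−9²)/(2·7·9) = -0.0000; θ_2 = -90.0028° (elbow-down)
β = atan2(-1.5619,-11.2940) = -172.1264°; ψ = atan2(-9.0000,6.9996) = -52.1267°
θ_1 = β − ψ = -119.9996°
θ_3 = φ − θ_1 − θ_2 = 150.0024° (wrapped to (-180°,180°])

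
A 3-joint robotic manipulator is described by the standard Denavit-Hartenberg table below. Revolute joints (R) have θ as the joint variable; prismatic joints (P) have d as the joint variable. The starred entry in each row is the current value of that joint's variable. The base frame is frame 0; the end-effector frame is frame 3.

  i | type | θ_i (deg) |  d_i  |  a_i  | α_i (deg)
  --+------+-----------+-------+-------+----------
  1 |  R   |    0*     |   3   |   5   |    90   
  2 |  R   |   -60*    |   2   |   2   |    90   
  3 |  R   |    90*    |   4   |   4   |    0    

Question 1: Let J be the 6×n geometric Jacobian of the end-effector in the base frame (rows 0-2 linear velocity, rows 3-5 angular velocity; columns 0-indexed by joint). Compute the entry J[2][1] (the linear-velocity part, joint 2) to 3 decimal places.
axis z_1 = (0.0000,-1.0000,0.0000); lever o_n−o_1 = (-2.4641,-6.0000,-3.7321)
cross product → J_v[:, 1] = (3.7321,-0.0000,-2.4641)
J_ω[:, 1] = z_1
entry J[2][1] = -2.4641

-2.464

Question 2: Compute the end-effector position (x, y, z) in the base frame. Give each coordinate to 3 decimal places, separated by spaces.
after link 1: o_1 = (5.0000, 0.0000, 3.0000)
after link 2: o_2 = (6.0000, -2.0000, 1.2679)
after link 3: o_3 = (2.5359, -6.0000, -0.7321)

2.536 -6.000 -0.732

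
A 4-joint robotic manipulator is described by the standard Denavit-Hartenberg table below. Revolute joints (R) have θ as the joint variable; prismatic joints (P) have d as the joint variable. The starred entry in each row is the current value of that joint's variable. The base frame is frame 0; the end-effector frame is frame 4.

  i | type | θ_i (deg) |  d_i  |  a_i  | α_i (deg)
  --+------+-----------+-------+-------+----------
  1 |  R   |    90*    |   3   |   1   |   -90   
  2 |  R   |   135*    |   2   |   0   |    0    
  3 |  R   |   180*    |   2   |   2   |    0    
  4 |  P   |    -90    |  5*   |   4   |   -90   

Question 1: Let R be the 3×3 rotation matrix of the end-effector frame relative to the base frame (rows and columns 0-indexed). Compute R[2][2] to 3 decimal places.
0.707

End-effector z-axis (col 2 of R) = (0.0000,0.7071,0.7071)
R[2][2] = 0.7071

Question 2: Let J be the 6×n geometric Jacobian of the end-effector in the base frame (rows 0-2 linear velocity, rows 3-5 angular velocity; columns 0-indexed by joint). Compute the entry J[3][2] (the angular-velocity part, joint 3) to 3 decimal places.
axis z_2 = (-1.0000,0.0000,0.0000); lever o_n−o_2 = (-7.0000,-1.4142,4.2426)
cross product → J_v[:, 2] = (0.0000,4.2426,1.4142)
J_ω[:, 2] = z_2
entry J[3][2] = -1.0000

-1.000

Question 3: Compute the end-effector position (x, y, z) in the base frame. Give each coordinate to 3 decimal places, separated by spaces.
after link 1: o_1 = (0.0000, 1.0000, 3.0000)
after link 2: o_2 = (-2.0000, 1.0000, 3.0000)
after link 3: o_3 = (-4.0000, 2.4142, 4.4142)
after link 4: o_4 = (-9.0000, -0.4142, 7.2426)

-9.000 -0.414 7.243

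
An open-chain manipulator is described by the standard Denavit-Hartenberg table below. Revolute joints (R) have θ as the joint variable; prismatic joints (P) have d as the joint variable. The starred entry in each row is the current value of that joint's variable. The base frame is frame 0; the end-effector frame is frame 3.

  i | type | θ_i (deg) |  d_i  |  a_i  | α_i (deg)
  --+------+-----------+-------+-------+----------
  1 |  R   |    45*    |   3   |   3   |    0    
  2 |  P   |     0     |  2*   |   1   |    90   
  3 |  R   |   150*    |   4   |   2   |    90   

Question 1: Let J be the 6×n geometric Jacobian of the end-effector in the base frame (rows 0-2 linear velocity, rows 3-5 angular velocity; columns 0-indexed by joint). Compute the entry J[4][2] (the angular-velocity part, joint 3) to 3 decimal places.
-0.707

axis z_2 = (0.7071,-0.7071,0.0000); lever o_n−o_2 = (1.6037,-4.0532,1.0000)
cross product → J_v[:, 2] = (-0.7071,-0.7071,-1.7321)
J_ω[:, 2] = z_2
entry J[4][2] = -0.7071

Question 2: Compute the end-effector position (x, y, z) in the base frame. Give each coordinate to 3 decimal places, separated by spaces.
after link 1: o_1 = (2.1213, 2.1213, 3.0000)
after link 2: o_2 = (2.8284, 2.8284, 5.0000)
after link 3: o_3 = (4.4321, -1.2247, 6.0000)

4.432 -1.225 6.000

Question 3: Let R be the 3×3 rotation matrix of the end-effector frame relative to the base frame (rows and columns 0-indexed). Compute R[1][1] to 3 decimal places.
End-effector y-axis (col 1 of R) = (0.7071,-0.7071,0.0000)
R[1][1] = -0.7071

-0.707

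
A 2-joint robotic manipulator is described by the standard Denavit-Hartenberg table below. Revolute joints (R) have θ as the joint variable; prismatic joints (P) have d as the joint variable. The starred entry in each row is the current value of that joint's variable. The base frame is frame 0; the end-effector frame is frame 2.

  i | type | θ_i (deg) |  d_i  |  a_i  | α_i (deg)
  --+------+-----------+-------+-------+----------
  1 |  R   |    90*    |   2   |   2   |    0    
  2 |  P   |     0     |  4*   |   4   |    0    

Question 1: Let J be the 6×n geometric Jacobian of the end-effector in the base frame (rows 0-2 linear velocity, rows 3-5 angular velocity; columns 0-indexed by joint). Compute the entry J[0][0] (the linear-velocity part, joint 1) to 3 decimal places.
axis z_0 = ẑ; lever o_n−o_0 = (0.0000,6.0000,6.0000)
cross product → J_v[:, 0] = (-6.0000,0.0000,0.0000)
J_ω[:, 0] = z_0
entry J[0][0] = -6.0000

-6.000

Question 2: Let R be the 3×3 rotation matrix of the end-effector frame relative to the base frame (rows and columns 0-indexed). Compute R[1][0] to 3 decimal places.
1.000

End-effector x-axis (col 0 of R) = (0.0000,1.0000,0.0000)
R[1][0] = 1.0000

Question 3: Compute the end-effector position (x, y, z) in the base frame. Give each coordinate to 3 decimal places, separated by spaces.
0.000 6.000 6.000

after link 1: o_1 = (0.0000, 2.0000, 2.0000)
after link 2: o_2 = (0.0000, 6.0000, 6.0000)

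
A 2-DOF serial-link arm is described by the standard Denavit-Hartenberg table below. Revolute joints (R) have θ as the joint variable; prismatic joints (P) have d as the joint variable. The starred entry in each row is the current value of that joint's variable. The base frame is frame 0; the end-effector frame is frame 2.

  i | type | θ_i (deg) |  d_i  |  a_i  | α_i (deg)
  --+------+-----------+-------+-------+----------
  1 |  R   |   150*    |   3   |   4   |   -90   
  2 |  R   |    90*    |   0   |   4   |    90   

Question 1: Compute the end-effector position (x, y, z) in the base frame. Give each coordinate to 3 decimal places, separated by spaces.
-3.464 2.000 -1.000

after link 1: o_1 = (-3.4641, 2.0000, 3.0000)
after link 2: o_2 = (-3.4641, 2.0000, -1.0000)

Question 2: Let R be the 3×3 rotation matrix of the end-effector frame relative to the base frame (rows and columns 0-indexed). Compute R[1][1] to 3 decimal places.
End-effector y-axis (col 1 of R) = (-0.5000,-0.8660,0.0000)
R[1][1] = -0.8660

-0.866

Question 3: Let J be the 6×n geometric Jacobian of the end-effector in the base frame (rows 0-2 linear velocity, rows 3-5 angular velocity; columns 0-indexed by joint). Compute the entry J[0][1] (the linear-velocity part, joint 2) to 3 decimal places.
3.464

axis z_1 = (-0.5000,-0.8660,0.0000); lever o_n−o_1 = (-0.0000,0.0000,-4.0000)
cross product → J_v[:, 1] = (3.4641,-2.0000,-0.0000)
J_ω[:, 1] = z_1
entry J[0][1] = 3.4641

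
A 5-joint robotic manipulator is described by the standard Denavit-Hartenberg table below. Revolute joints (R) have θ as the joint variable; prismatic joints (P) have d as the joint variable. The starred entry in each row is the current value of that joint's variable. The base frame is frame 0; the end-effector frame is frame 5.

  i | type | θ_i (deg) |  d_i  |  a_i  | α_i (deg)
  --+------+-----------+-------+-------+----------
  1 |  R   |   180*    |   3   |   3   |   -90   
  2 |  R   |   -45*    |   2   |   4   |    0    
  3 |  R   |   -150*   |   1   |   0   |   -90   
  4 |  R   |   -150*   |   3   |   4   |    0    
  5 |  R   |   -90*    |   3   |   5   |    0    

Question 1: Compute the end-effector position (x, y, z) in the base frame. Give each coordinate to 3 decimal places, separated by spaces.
after link 1: o_1 = (-3.0000, 0.0000, 3.0000)
after link 2: o_2 = (-5.8284, -2.0000, 5.8284)
after link 3: o_3 = (-5.8284, -3.0000, 5.8284)
after link 4: o_4 = (-8.3980, -5.0000, 9.6228)
after link 5: o_5 = (-10.0364, -0.6699, 13.1676)

-10.036 -0.670 13.168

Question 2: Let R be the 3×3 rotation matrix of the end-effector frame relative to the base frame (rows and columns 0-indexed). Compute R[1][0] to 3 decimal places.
End-effector x-axis (col 0 of R) = (-0.4830,0.8660,0.1294)
R[1][0] = 0.8660

0.866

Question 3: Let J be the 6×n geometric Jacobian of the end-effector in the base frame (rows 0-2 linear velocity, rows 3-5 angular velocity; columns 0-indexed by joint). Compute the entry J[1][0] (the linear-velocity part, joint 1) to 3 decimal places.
axis z_0 = ẑ; lever o_n−o_0 = (-10.0364,-0.6699,13.1676)
cross product → J_v[:, 0] = (0.6699,-10.0364,0.0000)
J_ω[:, 0] = z_0
entry J[1][0] = -10.0364

-10.036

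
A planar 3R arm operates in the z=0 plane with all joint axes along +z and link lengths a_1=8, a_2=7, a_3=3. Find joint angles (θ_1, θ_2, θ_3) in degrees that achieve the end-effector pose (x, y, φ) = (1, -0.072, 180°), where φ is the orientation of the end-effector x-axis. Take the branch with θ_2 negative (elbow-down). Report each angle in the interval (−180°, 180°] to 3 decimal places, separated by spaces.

wrist centre = target − a_3·(cos φ, sin φ) = (4.0000, -0.0720)
cos θ_2 = (16.0052−8²−7²)/(2·8·7) = -0.8660; θ_2 = -150.0000° (elbow-down)
β = atan2(-0.0720,4.0000) = -1.0312°; ψ = atan2(-3.5000,1.9378) = -61.0283°
θ_1 = β − ψ = 59.9971°
θ_3 = φ − θ_1 − θ_2 = -89.9971° (wrapped to (-180°,180°])

59.997 -150.000 -89.997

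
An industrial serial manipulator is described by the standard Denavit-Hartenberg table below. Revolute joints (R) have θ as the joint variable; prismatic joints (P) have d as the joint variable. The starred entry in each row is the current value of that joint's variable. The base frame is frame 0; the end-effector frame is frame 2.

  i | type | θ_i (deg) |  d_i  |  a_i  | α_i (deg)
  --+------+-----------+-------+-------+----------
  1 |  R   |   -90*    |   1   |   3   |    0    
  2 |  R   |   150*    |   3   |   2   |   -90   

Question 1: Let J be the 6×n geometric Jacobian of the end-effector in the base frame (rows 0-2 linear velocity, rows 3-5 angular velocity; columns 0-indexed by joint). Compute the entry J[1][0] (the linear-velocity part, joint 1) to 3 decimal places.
axis z_0 = ẑ; lever o_n−o_0 = (1.0000,-1.2679,4.0000)
cross product → J_v[:, 0] = (1.2679,1.0000,-0.0000)
J_ω[:, 0] = z_0
entry J[1][0] = 1.0000

1.000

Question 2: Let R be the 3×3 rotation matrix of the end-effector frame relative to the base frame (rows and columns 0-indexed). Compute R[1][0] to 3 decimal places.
End-effector x-axis (col 0 of R) = (0.5000,0.8660,0.0000)
R[1][0] = 0.8660

0.866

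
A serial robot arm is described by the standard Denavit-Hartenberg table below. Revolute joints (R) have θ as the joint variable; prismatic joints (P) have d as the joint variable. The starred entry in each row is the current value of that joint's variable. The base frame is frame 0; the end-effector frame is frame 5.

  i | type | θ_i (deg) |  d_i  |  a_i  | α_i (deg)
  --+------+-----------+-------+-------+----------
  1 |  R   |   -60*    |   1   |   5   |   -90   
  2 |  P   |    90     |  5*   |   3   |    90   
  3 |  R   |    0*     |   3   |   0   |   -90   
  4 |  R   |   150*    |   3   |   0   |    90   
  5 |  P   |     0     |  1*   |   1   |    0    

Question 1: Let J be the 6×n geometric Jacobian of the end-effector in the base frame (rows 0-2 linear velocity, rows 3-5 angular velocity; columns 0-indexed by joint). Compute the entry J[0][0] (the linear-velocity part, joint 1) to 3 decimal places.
1.745

axis z_0 = ẑ; lever o_n−o_0 = (10.2452,-1.7452,-1.6340)
cross product → J_v[:, 0] = (1.7452,10.2452,-0.0000)
J_ω[:, 0] = z_0
entry J[0][0] = 1.7452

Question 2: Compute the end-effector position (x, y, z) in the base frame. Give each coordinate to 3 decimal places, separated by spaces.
10.245 -1.745 -1.634

after link 1: o_1 = (2.5000, -4.3301, 1.0000)
after link 2: o_2 = (6.8301, -1.8301, -2.0000)
after link 3: o_3 = (8.3301, -4.4282, -2.0000)
after link 4: o_4 = (10.9282, -2.9282, -2.0000)
after link 5: o_5 = (10.2452, -1.7452, -1.6340)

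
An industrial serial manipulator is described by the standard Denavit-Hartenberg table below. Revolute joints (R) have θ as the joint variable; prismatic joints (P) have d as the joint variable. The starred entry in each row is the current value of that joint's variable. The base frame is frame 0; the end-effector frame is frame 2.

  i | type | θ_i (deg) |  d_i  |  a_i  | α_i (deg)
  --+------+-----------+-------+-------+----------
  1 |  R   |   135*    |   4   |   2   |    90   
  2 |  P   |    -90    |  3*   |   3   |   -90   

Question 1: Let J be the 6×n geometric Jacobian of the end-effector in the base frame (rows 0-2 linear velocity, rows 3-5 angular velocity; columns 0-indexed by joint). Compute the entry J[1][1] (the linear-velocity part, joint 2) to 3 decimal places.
prismatic axis z_1 = (0.7071,0.7071,0.0000)
J_v[:, 1] = z_1; J_ω[:, 1] = (0,0,0)
entry J[1][1] = 0.7071

0.707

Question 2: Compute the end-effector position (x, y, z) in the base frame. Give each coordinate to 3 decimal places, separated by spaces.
0.707 3.536 1.000

after link 1: o_1 = (-1.4142, 1.4142, 4.0000)
after link 2: o_2 = (0.7071, 3.5355, 1.0000)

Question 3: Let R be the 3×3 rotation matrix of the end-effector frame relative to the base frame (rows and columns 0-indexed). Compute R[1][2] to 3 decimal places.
0.707

End-effector z-axis (col 2 of R) = (-0.7071,0.7071,0.0000)
R[1][2] = 0.7071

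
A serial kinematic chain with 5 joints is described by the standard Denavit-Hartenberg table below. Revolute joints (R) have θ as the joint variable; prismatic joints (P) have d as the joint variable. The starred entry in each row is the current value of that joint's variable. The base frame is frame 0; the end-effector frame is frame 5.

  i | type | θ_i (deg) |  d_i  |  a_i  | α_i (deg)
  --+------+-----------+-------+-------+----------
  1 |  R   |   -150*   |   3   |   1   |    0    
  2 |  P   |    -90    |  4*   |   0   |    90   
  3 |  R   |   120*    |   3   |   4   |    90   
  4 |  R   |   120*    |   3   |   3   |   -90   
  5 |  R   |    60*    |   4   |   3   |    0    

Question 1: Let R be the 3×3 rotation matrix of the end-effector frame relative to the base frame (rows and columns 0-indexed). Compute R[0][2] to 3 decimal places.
End-effector z-axis (col 2 of R) = (-0.6495,0.1250,-0.7500)
R[0][2] = -0.6495

-0.650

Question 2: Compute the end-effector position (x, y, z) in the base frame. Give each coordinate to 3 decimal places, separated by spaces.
2.772 2.992 5.717

after link 1: o_1 = (-0.8660, -0.5000, 3.0000)
after link 2: o_2 = (-0.8660, -0.5000, 7.0000)
after link 3: o_3 = (2.7321, -0.7321, 10.4641)
after link 4: o_4 = (3.3080, 3.4665, 10.6651)
after link 5: o_5 = (2.7724, 2.9922, 5.7165)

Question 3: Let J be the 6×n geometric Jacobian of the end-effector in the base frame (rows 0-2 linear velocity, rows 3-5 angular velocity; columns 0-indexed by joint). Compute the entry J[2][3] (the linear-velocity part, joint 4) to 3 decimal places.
-1.643

axis z_3 = (-0.4330,0.7500,0.5000); lever o_n−o_3 = (0.0404,3.7243,-4.7476)
cross product → J_v[:, 3] = (-5.4228,-2.0356,-1.6429)
J_ω[:, 3] = z_3
entry J[2][3] = -1.6429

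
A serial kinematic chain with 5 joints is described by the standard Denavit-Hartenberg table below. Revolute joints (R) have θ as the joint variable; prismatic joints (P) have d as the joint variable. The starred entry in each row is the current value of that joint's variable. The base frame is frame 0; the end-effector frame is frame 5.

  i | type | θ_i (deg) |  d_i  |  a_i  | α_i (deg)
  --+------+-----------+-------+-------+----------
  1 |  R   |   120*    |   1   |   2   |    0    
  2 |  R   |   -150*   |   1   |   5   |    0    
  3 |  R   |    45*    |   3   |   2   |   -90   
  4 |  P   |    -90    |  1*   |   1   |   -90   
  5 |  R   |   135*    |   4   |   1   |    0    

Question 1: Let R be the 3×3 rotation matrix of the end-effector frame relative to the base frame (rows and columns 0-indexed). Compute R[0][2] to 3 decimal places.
End-effector z-axis (col 2 of R) = (0.9659,0.2588,-0.0000)
R[0][2] = 0.9659

0.966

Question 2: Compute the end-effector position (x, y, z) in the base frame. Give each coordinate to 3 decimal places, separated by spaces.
after link 1: o_1 = (-1.0000, 1.7321, 1.0000)
after link 2: o_2 = (3.3301, -0.7679, 2.0000)
after link 3: o_3 = (5.2620, -0.2503, 5.0000)
after link 4: o_4 = (5.0032, 0.7156, 6.0000)
after link 5: o_5 = (9.0499, 1.0679, 5.2929)

9.050 1.068 5.293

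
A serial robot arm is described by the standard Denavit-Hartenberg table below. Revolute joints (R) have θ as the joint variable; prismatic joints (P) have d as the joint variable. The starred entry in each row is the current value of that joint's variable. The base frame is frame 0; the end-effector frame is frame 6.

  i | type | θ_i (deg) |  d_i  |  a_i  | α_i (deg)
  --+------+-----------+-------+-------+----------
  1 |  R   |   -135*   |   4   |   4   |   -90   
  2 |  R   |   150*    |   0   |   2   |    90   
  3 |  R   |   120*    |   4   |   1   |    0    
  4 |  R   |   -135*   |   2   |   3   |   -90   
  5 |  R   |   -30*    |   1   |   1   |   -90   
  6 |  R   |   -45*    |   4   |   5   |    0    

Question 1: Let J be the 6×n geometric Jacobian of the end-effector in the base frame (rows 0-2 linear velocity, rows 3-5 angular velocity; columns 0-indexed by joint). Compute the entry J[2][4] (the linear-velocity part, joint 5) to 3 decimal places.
axis z_4 = (0.8415,-0.5245,-0.1294); lever o_n−o_4 = (6.6612,2.6353,-2.4138)
cross product → J_v[:, 4] = (1.6071,1.1692,5.7115)
J_ω[:, 4] = z_4
entry J[2][4] = 5.7115

5.711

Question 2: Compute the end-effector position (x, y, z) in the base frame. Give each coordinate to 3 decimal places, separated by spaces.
4.468 0.315 -5.809

after link 1: o_1 = (-2.8284, -2.8284, 4.0000)
after link 2: o_2 = (-1.6037, -1.6037, 3.0000)
after link 3: o_3 = (-2.7117, -3.9365, -0.2141)
after link 4: o_4 = (-2.1933, -2.3200, -3.3950)
after link 5: o_5 = (-1.1748, -2.3505, -4.3757)
after link 6: o_6 = (4.4678, 0.3153, -5.8089)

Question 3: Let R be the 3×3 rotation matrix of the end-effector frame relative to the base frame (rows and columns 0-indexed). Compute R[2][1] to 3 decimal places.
-0.510

End-effector y-axis (col 1 of R) = (-0.4699,0.7202,-0.5104)
R[2][1] = -0.5104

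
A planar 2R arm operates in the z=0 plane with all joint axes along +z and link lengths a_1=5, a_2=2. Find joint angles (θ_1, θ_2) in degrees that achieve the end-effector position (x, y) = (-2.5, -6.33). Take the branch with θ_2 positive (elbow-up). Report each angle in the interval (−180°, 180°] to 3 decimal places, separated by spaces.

cos θ_2 = (46.3189−5²−2²)/(2·5·2) = 0.8659; θ_2 = 30.0092° (elbow-up)
β = atan2(-6.3300,-2.5000) = -111.5513°; ψ = atan2(1.0003,6.7319) = 8.4516°
θ_1 = β − ψ = -120.0029°

-120.003 30.009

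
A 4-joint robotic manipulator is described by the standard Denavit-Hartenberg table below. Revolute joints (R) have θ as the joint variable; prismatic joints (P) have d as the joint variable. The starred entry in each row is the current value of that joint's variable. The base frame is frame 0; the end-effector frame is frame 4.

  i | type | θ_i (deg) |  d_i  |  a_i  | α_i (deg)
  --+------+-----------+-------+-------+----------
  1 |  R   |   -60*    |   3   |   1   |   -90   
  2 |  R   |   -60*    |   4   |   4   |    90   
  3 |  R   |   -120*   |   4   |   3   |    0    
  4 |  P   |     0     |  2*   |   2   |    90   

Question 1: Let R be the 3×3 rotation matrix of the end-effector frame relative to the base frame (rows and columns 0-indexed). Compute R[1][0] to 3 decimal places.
End-effector x-axis (col 0 of R) = (-0.8750,-0.2165,-0.4330)
R[1][0] = -0.2165

-0.217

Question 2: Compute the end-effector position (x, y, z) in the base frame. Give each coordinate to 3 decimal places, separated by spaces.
-2.009 2.819 7.299

after link 1: o_1 = (0.5000, -0.8660, 3.0000)
after link 2: o_2 = (4.9641, -0.5981, 6.4641)
after link 3: o_3 = (0.6071, 1.7524, 7.1651)
after link 4: o_4 = (-2.0090, 2.8194, 7.2990)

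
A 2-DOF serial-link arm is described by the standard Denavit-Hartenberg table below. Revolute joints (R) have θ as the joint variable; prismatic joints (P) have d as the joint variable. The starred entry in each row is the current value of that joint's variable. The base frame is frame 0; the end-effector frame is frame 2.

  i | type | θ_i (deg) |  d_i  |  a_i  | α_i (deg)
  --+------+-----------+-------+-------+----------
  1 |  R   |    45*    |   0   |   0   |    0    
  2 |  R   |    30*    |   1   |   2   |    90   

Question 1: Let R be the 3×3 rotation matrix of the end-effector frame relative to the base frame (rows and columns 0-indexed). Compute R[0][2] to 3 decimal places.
End-effector z-axis (col 2 of R) = (0.9659,-0.2588,0.0000)
R[0][2] = 0.9659

0.966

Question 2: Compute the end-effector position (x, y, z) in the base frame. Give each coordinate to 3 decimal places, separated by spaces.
after link 1: o_1 = (0.0000, 0.0000, 0.0000)
after link 2: o_2 = (0.5176, 1.9319, 1.0000)

0.518 1.932 1.000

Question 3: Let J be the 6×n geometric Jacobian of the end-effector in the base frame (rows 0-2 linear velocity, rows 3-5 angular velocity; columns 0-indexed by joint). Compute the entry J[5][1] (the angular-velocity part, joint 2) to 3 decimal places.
1.000

axis z_1 = (0.0000,0.0000,1.0000); lever o_n−o_1 = (0.5176,1.9319,1.0000)
cross product → J_v[:, 1] = (-1.9319,0.5176,0.0000)
J_ω[:, 1] = z_1
entry J[5][1] = 1.0000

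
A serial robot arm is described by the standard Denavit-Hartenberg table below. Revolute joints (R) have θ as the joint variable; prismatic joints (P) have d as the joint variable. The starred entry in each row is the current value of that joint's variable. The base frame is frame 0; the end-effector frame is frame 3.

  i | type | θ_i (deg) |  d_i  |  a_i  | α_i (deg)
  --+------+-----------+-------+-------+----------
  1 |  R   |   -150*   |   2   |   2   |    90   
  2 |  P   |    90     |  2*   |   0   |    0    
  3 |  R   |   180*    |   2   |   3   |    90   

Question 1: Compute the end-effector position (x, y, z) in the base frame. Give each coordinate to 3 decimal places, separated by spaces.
-3.732 2.464 -1.000

after link 1: o_1 = (-1.7321, -1.0000, 2.0000)
after link 2: o_2 = (-2.7321, 0.7321, 2.0000)
after link 3: o_3 = (-3.7321, 2.4641, -1.0000)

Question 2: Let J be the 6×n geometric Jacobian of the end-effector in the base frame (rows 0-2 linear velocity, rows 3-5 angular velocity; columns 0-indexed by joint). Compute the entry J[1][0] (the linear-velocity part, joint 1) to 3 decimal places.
axis z_0 = ẑ; lever o_n−o_0 = (-3.7321,2.4641,-1.0000)
cross product → J_v[:, 0] = (-2.4641,-3.7321,0.0000)
J_ω[:, 0] = z_0
entry J[1][0] = -3.7321

-3.732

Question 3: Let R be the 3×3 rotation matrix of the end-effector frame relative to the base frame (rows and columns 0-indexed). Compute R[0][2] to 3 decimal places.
End-effector z-axis (col 2 of R) = (0.8660,0.5000,0.0000)
R[0][2] = 0.8660

0.866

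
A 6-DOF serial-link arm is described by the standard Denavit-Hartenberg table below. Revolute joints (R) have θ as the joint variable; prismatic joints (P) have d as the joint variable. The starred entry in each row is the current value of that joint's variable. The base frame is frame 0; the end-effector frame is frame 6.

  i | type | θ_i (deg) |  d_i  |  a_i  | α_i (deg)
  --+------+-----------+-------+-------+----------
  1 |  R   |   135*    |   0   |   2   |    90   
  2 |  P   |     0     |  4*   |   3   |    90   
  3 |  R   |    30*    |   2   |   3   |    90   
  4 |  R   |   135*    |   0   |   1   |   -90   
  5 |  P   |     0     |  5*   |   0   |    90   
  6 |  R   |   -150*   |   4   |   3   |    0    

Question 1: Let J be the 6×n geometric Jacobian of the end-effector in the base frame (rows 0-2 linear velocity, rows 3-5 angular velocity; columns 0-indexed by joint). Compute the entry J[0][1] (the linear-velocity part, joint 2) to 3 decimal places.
0.707

prismatic axis z_1 = (0.7071,0.7071,0.0000)
J_v[:, 1] = z_1; J_ω[:, 1] = (0,0,0)
entry J[0][1] = 0.7071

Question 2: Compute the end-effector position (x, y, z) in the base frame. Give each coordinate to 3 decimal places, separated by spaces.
-4.999 6.927 1.605

after link 1: o_1 = (-1.4142, 1.4142, 0.0000)
after link 2: o_2 = (-0.7071, 6.3640, 0.0000)
after link 3: o_3 = (-1.4836, 9.2617, -2.0000)
after link 4: o_4 = (-1.3006, 8.5787, -2.7071)
after link 5: o_5 = (-0.3855, 5.1637, 0.8284)
after link 6: o_6 = (-4.9992, 6.9274, 1.6049)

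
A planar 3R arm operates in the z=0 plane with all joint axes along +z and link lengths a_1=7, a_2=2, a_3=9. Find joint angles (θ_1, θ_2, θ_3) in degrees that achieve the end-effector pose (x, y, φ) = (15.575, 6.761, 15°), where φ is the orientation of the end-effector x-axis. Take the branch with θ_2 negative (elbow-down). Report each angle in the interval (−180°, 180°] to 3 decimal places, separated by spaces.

44.998 -60.008 30.010

wrist centre = target − a_3·(cos φ, sin φ) = (6.8817, 4.4316)
cos θ_2 = (66.9967−7²−2²)/(2·7·2) = 0.4999; θ_2 = -60.0078° (elbow-down)
β = atan2(4.4316,6.8817) = 32.7806°; ψ = atan2(-1.7322,7.9998) = -12.2176°
θ_1 = β − ψ = 44.9982°
θ_3 = φ − θ_1 − θ_2 = 30.0096° (wrapped to (-180°,180°])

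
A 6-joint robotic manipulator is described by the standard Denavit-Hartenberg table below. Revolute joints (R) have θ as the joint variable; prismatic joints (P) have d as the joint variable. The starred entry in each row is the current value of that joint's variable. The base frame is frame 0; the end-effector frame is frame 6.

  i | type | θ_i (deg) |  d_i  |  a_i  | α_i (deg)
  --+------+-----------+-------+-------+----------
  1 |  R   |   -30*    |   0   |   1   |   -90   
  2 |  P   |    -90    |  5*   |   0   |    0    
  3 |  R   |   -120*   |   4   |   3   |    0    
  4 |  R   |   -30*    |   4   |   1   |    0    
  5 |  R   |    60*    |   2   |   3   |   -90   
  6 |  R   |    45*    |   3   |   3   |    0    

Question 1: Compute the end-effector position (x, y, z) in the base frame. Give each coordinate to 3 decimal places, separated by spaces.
after link 1: o_1 = (0.8660, -0.5000, 0.0000)
after link 2: o_2 = (3.3660, 3.8301, 0.0000)
after link 3: o_3 = (3.1160, 8.5933, -1.5000)
after link 4: o_4 = (4.6830, 12.3074, -2.3660)
after link 5: o_5 = (3.0849, 15.5394, -2.3660)
after link 6: o_6 = (0.1872, 14.7630, 0.6340)

0.187 14.763 0.634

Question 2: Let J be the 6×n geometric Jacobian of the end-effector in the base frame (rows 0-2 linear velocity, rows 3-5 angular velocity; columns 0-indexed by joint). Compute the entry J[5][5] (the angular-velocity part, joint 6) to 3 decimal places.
axis z_5 = (0.0000,-0.0000,1.0000); lever o_n−o_5 = (-2.8978,-0.7765,3.0000)
cross product → J_v[:, 5] = (0.7765,-2.8978,-0.0000)
J_ω[:, 5] = z_5
entry J[5][5] = 1.0000

1.000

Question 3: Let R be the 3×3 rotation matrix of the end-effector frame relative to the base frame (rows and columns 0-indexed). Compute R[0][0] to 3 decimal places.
End-effector x-axis (col 0 of R) = (-0.9659,-0.2588,0.0000)
R[0][0] = -0.9659

-0.966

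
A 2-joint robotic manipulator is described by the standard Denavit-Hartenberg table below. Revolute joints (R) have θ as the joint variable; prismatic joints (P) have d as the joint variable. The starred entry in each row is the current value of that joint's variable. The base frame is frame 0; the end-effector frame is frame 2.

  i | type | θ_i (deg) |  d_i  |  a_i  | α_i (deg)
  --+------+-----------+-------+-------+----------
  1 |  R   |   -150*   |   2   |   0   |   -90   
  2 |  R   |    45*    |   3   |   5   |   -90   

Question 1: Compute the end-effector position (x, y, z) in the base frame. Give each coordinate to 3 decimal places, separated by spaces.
after link 1: o_1 = (0.0000, 0.0000, 2.0000)
after link 2: o_2 = (-1.5619, -4.3658, -1.5355)

-1.562 -4.366 -1.536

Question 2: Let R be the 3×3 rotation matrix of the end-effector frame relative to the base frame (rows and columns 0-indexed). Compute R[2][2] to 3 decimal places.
-0.707

End-effector z-axis (col 2 of R) = (0.6124,0.3536,-0.7071)
R[2][2] = -0.7071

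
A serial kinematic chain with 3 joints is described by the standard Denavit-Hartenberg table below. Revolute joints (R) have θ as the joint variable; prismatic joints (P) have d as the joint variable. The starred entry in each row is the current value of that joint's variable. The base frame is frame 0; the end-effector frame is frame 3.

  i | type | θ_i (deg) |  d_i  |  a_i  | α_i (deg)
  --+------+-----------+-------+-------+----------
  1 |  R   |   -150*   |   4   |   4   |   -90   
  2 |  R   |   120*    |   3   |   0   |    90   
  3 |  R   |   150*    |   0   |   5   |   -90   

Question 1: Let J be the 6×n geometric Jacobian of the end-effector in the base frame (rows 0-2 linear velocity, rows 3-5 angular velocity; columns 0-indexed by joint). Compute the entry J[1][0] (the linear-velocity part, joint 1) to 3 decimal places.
-2.589

axis z_0 = ẑ; lever o_n−o_0 = (-2.5891,-7.8457,7.7500)
cross product → J_v[:, 0] = (7.8457,-2.5891,0.0000)
J_ω[:, 0] = z_0
entry J[1][0] = -2.5891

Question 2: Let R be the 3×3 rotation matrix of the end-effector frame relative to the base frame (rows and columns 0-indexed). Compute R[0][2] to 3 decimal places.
End-effector z-axis (col 2 of R) = (-0.6495,0.6250,0.4330)
R[0][2] = -0.6495

-0.650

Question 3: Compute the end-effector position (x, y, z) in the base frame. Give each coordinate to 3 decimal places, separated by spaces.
-2.589 -7.846 7.750

after link 1: o_1 = (-3.4641, -2.0000, 4.0000)
after link 2: o_2 = (-1.9641, -4.5981, 4.0000)
after link 3: o_3 = (-2.5891, -7.8457, 7.7500)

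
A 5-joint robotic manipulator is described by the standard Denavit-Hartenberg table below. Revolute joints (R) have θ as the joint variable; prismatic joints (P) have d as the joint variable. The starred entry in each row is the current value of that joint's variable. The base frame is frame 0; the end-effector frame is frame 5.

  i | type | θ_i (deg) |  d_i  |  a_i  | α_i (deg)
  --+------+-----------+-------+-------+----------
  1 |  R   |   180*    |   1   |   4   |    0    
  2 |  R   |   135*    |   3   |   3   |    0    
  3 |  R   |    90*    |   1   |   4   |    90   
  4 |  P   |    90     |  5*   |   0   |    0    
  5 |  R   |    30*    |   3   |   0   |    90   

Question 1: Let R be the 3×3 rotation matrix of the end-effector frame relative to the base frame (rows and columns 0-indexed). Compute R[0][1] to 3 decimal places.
0.707

End-effector y-axis (col 1 of R) = (0.7071,-0.7071,0.0000)
R[0][1] = 0.7071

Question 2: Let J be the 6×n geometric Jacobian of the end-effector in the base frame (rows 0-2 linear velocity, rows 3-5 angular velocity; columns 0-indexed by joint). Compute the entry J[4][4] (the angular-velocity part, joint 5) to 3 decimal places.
-0.707

axis z_4 = (0.7071,-0.7071,0.0000); lever o_n−o_4 = (2.1213,-2.1213,0.0000)
cross product → J_v[:, 4] = (0.0000,0.0000,0.0000)
J_ω[:, 4] = z_4
entry J[4][4] = -0.7071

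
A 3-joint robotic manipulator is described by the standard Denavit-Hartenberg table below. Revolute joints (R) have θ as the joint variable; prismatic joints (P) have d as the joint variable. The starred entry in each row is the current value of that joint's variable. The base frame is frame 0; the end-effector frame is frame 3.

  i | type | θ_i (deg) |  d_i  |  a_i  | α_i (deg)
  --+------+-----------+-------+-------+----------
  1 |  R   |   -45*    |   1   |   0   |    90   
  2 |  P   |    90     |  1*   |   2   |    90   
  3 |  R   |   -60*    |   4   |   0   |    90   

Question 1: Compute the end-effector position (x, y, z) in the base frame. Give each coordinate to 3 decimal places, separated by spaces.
after link 1: o_1 = (0.0000, 0.0000, 1.0000)
after link 2: o_2 = (-0.7071, -0.7071, 3.0000)
after link 3: o_3 = (2.1213, -3.5355, 3.0000)

2.121 -3.536 3.000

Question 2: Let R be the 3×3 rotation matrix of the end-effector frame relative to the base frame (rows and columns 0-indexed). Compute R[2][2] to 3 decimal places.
-0.866

End-effector z-axis (col 2 of R) = (0.3536,0.3536,-0.8660)
R[2][2] = -0.8660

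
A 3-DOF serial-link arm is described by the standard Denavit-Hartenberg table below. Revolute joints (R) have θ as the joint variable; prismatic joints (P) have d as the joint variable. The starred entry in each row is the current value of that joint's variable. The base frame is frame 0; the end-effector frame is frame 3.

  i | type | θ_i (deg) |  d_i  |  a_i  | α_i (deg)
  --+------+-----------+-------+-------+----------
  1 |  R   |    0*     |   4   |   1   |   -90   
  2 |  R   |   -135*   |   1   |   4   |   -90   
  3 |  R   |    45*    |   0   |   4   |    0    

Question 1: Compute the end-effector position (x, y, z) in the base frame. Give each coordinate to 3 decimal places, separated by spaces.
-3.828 -1.828 8.828

after link 1: o_1 = (1.0000, 0.0000, 4.0000)
after link 2: o_2 = (-1.8284, 1.0000, 6.8284)
after link 3: o_3 = (-3.8284, -1.8284, 8.8284)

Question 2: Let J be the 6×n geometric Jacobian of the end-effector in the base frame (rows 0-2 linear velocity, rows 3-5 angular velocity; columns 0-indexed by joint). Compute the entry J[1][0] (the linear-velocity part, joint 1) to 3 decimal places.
axis z_0 = ẑ; lever o_n−o_0 = (-3.8284,-1.8284,8.8284)
cross product → J_v[:, 0] = (1.8284,-3.8284,0.0000)
J_ω[:, 0] = z_0
entry J[1][0] = -3.8284

-3.828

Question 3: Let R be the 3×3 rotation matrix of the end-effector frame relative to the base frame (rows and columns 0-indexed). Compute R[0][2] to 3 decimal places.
0.707

End-effector z-axis (col 2 of R) = (0.7071,0.0000,0.7071)
R[0][2] = 0.7071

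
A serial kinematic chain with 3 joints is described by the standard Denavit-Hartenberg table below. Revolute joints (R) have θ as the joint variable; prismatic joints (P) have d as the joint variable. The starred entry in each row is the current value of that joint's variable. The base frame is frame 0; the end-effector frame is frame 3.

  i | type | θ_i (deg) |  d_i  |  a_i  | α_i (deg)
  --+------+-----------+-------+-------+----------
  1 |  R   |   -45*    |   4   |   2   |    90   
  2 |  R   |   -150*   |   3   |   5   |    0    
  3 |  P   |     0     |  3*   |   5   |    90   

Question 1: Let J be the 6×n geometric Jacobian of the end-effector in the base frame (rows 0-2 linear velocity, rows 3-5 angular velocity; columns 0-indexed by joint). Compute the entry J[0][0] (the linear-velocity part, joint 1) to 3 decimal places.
-0.467

axis z_0 = ẑ; lever o_n−o_0 = (-8.9522,0.4669,-1.0000)
cross product → J_v[:, 0] = (-0.4669,-8.9522,0.0000)
J_ω[:, 0] = z_0
entry J[0][0] = -0.4669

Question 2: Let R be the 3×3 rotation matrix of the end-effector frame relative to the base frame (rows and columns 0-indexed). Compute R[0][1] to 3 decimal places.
End-effector y-axis (col 1 of R) = (-0.7071,-0.7071,0.0000)
R[0][1] = -0.7071

-0.707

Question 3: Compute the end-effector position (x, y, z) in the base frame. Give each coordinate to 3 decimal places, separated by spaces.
after link 1: o_1 = (1.4142, -1.4142, 4.0000)
after link 2: o_2 = (-3.7690, -0.4737, 1.5000)
after link 3: o_3 = (-8.9522, 0.4669, -1.0000)

-8.952 0.467 -1.000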